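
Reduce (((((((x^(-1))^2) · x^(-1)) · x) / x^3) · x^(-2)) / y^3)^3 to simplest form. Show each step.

x^(-21)y^(-9)

(((((((x^(-1))^2) · x^(-1)) · x) / x^3) · x^(-2)) / y^3)^3
= (((((((x^(-1))^2) · x^(-1)) · x) / x^3) · x^(-2))^3) / ((y^3)^3)    [power of a quotient]
= (((((((x^(-1))^2) · x^(-1)) · x) / x^3)^3) · ((x^(-2))^3)) / ((y^3)^3)    [power of a product]
= (((((((x^(-1))^2) · x^(-1)) · x)^3) / ((x^3)^3)) · ((x^(-2))^3)) / ((y^3)^3)    [power of a quotient]
= (((((((x^(-1))^2) · x^(-1))^3) · (x^3)) / ((x^3)^3)) · ((x^(-2))^3)) / ((y^3)^3)    [power of a product]
= (((((((x^(-1))^2)^3) · ((x^(-1))^3)) · (x^3)) / ((x^3)^3)) · ((x^(-2))^3)) / ((y^3)^3)    [power of a product]
= ((((((x^(-1))^6) · ((x^(-1))^3)) · (x^3)) / ((x^3)^3)) · ((x^(-2))^3)) / ((y^3)^3)    [power of a power]
= ((((x^(-6) · ((x^(-1))^3)) · (x^3)) / ((x^3)^3)) · ((x^(-2))^3)) / ((y^3)^3)    [power of a power]
= ((((x^(-6) · x^(-3)) · (x^3)) / ((x^3)^3)) · ((x^(-2))^3)) / ((y^3)^3)    [power of a power]
= (((x^(-9) · (x^3)) / ((x^3)^3)) · ((x^(-2))^3)) / ((y^3)^3)    [product of powers]
= ((x^(-6) / ((x^3)^3)) · ((x^(-2))^3)) / ((y^3)^3)    [product of powers]
= ((x^(-6) / x^9) · ((x^(-2))^3)) / ((y^3)^3)    [power of a power]
= (x^(-15) · ((x^(-2))^3)) / ((y^3)^3)    [quotient of powers]
= (x^(-15) · x^(-6)) / ((y^3)^3)    [power of a power]
= x^(-21) / ((y^3)^3)    [product of powers]
= x^(-21) / y^9    [power of a power]
= x^(-21)y^(-9)    [quotient of powers]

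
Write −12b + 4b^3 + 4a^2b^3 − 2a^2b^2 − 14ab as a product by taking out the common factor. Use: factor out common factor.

2b(−6 + 2b^2 + 2a^2b^2 − a^2b − 7a)

−12b + 4b^3 + 4a^2b^3 − 2a^2b^2 − 14ab
= 2(−6b + 2b^3 + 2a^2b^3 − a^2b^2 − 7ab)    [factor out 2]
= 2b(−6 + 2b^2 + 2a^2b^2 − a^2b − 7a)    [factor out b]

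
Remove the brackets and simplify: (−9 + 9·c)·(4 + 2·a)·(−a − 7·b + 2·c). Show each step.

36·a + 252·b − 72·c + 18·a^2 + 126·a·b − 72·a·c − 252·b·c + 72·c^2 − 18·a^2·c − 126·a·b·c + 36·a·c^2

(−9 + 9·c)·(4 + 2·a)·(−a − 7·b + 2·c)
= (−36 − 18·a + 36·c + 18·a·c)·(−a − 7·b + 2·c)    [distributive law]
= 36·a + 252·b − 72·c + 18·a^2 + 126·a·b − 36·a·c − 36·a·c − 252·b·c + 72·c^2 − 18·a^2·c − 126·a·b·c + 36·a·c^2    [distributive law]
= 36·a + 252·b − 72·c + 18·a^2 + 126·a·b − 72·a·c − 252·b·c + 72·c^2 − 18·a^2·c − 126·a·b·c + 36·a·c^2    [combine like terms]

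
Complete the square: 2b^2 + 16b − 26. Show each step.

2b^2 + 16b − 26
= 2(b^2 + 8b) − 26    [factor out 2 from the b-terms]
= 2(b^2 + 8b + 16 − 16) − 26    [add and subtract 16 inside the bracket]
= 2(b + 4)^2 − 32 − 26    [perfect-square identity]
= 2(b + 4)^2 − 58    [combine constants]

2(b + 4)^2 − 58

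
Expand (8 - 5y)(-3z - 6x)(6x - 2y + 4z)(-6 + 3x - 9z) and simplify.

2016xz + 1584x^2z + 2736xz^2 - 288yz - 1980xyz - 792yz^2 + 576z^2 + 864z^3 + 1728x^2 - 864x^3 - 576xy - 792x^2y - 990x^2yz - 1710xyz^2 + 180y^2z + 450xy^2z + 270y^2z^2 - 540yz^3 + 540x^3y + 360xy^2 - 180x^2y^2

(8 - 5y)(-3z - 6x)(6x - 2y + 4z)(-6 + 3x - 9z)
= (-24z - 48x + 15yz + 30xy)(6x - 2y + 4z)(-6 + 3x - 9z)    [distributive law]
= (-144xz + 48yz - 96z^2 - 288x^2 + 96xy - 192xz + 90xyz - 30y^2z + 60yz^2 + 180x^2y - 60xy^2 + 120xyz)(-6 + 3x - 9z)    [distributive law]
= (-336xz + 48yz - 96z^2 - 288x^2 + 96xy + 210xyz - 30y^2z + 60yz^2 + 180x^2y - 60xy^2)(-6 + 3x - 9z)    [combine like terms]
= 2016xz - 1008x^2z + 3024xz^2 - 288yz + 144xyz - 432yz^2 + 576z^2 - 288xz^2 + 864z^3 + 1728x^2 - 864x^3 + 2592x^2z - 576xy + 288x^2y - 864xyz - 1260xyz + 630x^2yz - 1890xyz^2 + 180y^2z - 90xy^2z + 270y^2z^2 - 360yz^2 + 180xyz^2 - 540yz^3 - 1080x^2y + 540x^3y - 1620x^2yz + 360xy^2 - 180x^2y^2 + 540xy^2z    [distributive law]
= 2016xz + 1584x^2z + 2736xz^2 - 288yz - 1980xyz - 792yz^2 + 576z^2 + 864z^3 + 1728x^2 - 864x^3 - 576xy - 792x^2y - 990x^2yz - 1710xyz^2 + 180y^2z + 450xy^2z + 270y^2z^2 - 540yz^3 + 540x^3y + 360xy^2 - 180x^2y^2    [combine like terms]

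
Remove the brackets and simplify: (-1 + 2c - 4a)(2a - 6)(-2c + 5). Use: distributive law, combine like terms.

(-1 + 2c - 4a)(2a - 6)(-2c + 5)
= (-2a + 6 + 4ac - 12c - 8a² + 24a)(-2c + 5)    [distributive law]
= (22a + 6 + 4ac - 12c - 8a²)(-2c + 5)    [combine like terms]
= -44ac + 110a - 12c + 30 - 8ac² + 20ac + 24c² - 60c + 16a²c - 40a²    [distributive law]
= -24ac + 110a - 72c + 30 - 8ac² + 24c² + 16a²c - 40a²    [combine like terms]

-24ac + 110a - 72c + 30 - 8ac² + 24c² + 16a²c - 40a²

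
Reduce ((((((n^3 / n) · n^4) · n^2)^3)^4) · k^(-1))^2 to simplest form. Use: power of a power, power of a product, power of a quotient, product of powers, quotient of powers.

k^(-2)n^192

((((((n^3 / n) · n^4) · n^2)^3)^4) · k^(-1))^2
= ((((((n^3 / n) · n^4) · n^2)^3)^4)^2) · ((k^(-1))^2)    [power of a product]
= (((((n^3 / n) · n^4) · n^2)^3)^8) · ((k^(-1))^2)    [power of a power]
= ((((n^3 / n) · n^4) · n^2)^24) · ((k^(-1))^2)    [power of a power]
= ((((n^3 / n) · n^4)^24) · ((n^2)^24)) · ((k^(-1))^2)    [power of a product]
= ((((n^3 / n)^24) · ((n^4)^24)) · ((n^2)^24)) · ((k^(-1))^2)    [power of a product]
= (((((n^3)^24) / (n^24)) · ((n^4)^24)) · ((n^2)^24)) · ((k^(-1))^2)    [power of a quotient]
= (((n^72 / (n^24)) · ((n^4)^24)) · ((n^2)^24)) · ((k^(-1))^2)    [power of a power]
= ((n^48 · ((n^4)^24)) · ((n^2)^24)) · ((k^(-1))^2)    [quotient of powers]
= ((n^48 · n^96) · ((n^2)^24)) · ((k^(-1))^2)    [power of a power]
= (n^144 · ((n^2)^24)) · ((k^(-1))^2)    [product of powers]
= (n^144 · n^48) · ((k^(-1))^2)    [power of a power]
= n^192 · ((k^(-1))^2)    [product of powers]
= n^192 · k^(-2)    [power of a power]
= k^(-2)n^192    [rearrange]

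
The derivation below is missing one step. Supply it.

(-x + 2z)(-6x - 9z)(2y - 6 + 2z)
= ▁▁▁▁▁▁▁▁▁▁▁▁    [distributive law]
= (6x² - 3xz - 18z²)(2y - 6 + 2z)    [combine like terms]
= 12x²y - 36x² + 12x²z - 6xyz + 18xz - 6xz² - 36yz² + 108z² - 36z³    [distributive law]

Applying distributive law to the line above:

(6x² + 9xz - 12xz - 18z²)(2y - 6 + 2z)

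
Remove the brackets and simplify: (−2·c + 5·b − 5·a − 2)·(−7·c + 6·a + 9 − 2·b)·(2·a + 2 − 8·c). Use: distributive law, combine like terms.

−156·a·c^2 + 60·c^2 − 112·c^3 + 286·a^2·c + 494·a·c + 136·c − 382·a·b·c − 454·b·c + 248·b·c^2 + 80·a^2·b + 178·a·b + 98·b − 20·a·b^2 − 20·b^2 + 80·b^2·c − 60·a^3 − 174·a^2 − 150·a − 36

(−2·c + 5·b − 5·a − 2)·(−7·c + 6·a + 9 − 2·b)·(2·a + 2 − 8·c)
= (14·c^2 − 12·a·c − 18·c + 4·b·c − 35·b·c + 30·a·b + 45·b − 10·b^2 + 35·a·c − 30·a^2 − 45·a + 10·a·b + 14·c − 12·a − 18 + 4·b)·(2·a + 2 − 8·c)    [distributive law]
= (14·c^2 + 23·a·c − 4·c − 31·b·c + 40·a·b + 49·b − 10·b^2 − 30·a^2 − 57·a − 18)·(2·a + 2 − 8·c)    [combine like terms]
= 28·a·c^2 + 28·c^2 − 112·c^3 + 46·a^2·c + 46·a·c − 184·a·c^2 − 8·a·c − 8·c + 32·c^2 − 62·a·b·c − 62·b·c + 248·b·c^2 + 80·a^2·b + 80·a·b − 320·a·b·c + 98·a·b + 98·b − 392·b·c − 20·a·b^2 − 20·b^2 + 80·b^2·c − 60·a^3 − 60·a^2 + 240·a^2·c − 114·a^2 − 114·a + 456·a·c − 36·a − 36 + 144·c    [distributive law]
= −156·a·c^2 + 60·c^2 − 112·c^3 + 286·a^2·c + 494·a·c + 136·c − 382·a·b·c − 454·b·c + 248·b·c^2 + 80·a^2·b + 178·a·b + 98·b − 20·a·b^2 − 20·b^2 + 80·b^2·c − 60·a^3 − 174·a^2 − 150·a − 36    [combine like terms]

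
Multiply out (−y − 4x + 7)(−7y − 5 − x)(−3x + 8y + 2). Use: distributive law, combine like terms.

211xy² + 56y³ − 338y² + 294xy − 368y − 55x²y − 31x² + 131x − 12x³ − 70

(−y − 4x + 7)(−7y − 5 − x)(−3x + 8y + 2)
= (7y² + 5y + xy + 28xy + 20x + 4x² − 49y − 35 − 7x)(−3x + 8y + 2)    [distributive law]
= (7y² − 44y + 29xy + 13x + 4x² − 35)(−3x + 8y + 2)    [combine like terms]
= −21xy² + 56y³ + 14y² + 132xy − 352y² − 88y − 87x²y + 232xy² + 58xy − 39x² + 104xy + 26x − 12x³ + 32x²y + 8x² + 105x − 280y − 70    [distributive law]
= 211xy² + 56y³ − 338y² + 294xy − 368y − 55x²y − 31x² + 131x − 12x³ − 70    [combine like terms]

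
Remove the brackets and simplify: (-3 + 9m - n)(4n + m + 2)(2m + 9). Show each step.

287mn - 126n + 111m^2 + 123m - 54 + 70m^2n + 18m^3 - 8mn^2 - 36n^2

(-3 + 9m - n)(4n + m + 2)(2m + 9)
= (-12n - 3m - 6 + 36mn + 9m^2 + 18m - 4n^2 - mn - 2n)(2m + 9)    [distributive law]
= (-14n + 15m - 6 + 35mn + 9m^2 - 4n^2)(2m + 9)    [combine like terms]
= -28mn - 126n + 30m^2 + 135m - 12m - 54 + 70m^2n + 315mn + 18m^3 + 81m^2 - 8mn^2 - 36n^2    [distributive law]
= 287mn - 126n + 111m^2 + 123m - 54 + 70m^2n + 18m^3 - 8mn^2 - 36n^2    [combine like terms]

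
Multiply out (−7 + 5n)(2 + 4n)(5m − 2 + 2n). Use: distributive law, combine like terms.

(−7 + 5n)(2 + 4n)(5m − 2 + 2n)
= (−14 − 28n + 10n + 20n²)(5m − 2 + 2n)    [distributive law]
= (−14 − 18n + 20n²)(5m − 2 + 2n)    [combine like terms]
= −70m + 28 − 28n − 90mn + 36n − 36n² + 100mn² − 40n² + 40n³    [distributive law]
= −70m + 28 + 8n − 90mn − 76n² + 100mn² + 40n³    [combine like terms]

−70m + 28 + 8n − 90mn − 76n² + 100mn² + 40n³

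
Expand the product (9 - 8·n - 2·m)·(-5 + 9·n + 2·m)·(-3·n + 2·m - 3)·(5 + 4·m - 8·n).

-2220·n + 1780·m·n + 1089·n^2 - 330·m - 356·m^2 + 675 - 2878·m·n^2 + 2256·n^3 + 216·m^2·n + 232·m^3 + 1200·m·n^3 - 1728·n^4 + 280·m^2·n^2 - 160·m^3·n - 32·m^4

(9 - 8·n - 2·m)·(-5 + 9·n + 2·m)·(-3·n + 2·m - 3)·(5 + 4·m - 8·n)
= (-45 + 81·n + 18·m + 40·n - 72·n^2 - 16·m·n + 10·m - 18·m·n - 4·m^2)·(-3·n + 2·m - 3)·(5 + 4·m - 8·n)    [distributive law]
= (-45 + 121·n + 28·m - 72·n^2 - 34·m·n - 4·m^2)·(-3·n + 2·m - 3)·(5 + 4·m - 8·n)    [combine like terms]
= (135·n - 90·m + 135 - 363·n^2 + 242·m·n - 363·n - 84·m·n + 56·m^2 - 84·m + 216·n^3 - 144·m·n^2 + 216·n^2 + 102·m·n^2 - 68·m^2·n + 102·m·n + 12·m^2·n - 8·m^3 + 12·m^2)·(5 + 4·m - 8·n)    [distributive law]
= (-228·n - 174·m + 135 - 147·n^2 + 260·m·n + 68·m^2 + 216·n^3 - 42·m·n^2 - 56·m^2·n - 8·m^3)·(5 + 4·m - 8·n)    [combine like terms]
= -1140·n - 912·m·n + 1824·n^2 - 870·m - 696·m^2 + 1392·m·n + 675 + 540·m - 1080·n - 735·n^2 - 588·m·n^2 + 1176·n^3 + 1300·m·n + 1040·m^2·n - 2080·m·n^2 + 340·m^2 + 272·m^3 - 544·m^2·n + 1080·n^3 + 864·m·n^3 - 1728·n^4 - 210·m·n^2 - 168·m^2·n^2 + 336·m·n^3 - 280·m^2·n - 224·m^3·n + 448·m^2·n^2 - 40·m^3 - 32·m^4 + 64·m^3·n    [distributive law]
= -2220·n + 1780·m·n + 1089·n^2 - 330·m - 356·m^2 + 675 - 2878·m·n^2 + 2256·n^3 + 216·m^2·n + 232·m^3 + 1200·m·n^3 - 1728·n^4 + 280·m^2·n^2 - 160·m^3·n - 32·m^4    [combine like terms]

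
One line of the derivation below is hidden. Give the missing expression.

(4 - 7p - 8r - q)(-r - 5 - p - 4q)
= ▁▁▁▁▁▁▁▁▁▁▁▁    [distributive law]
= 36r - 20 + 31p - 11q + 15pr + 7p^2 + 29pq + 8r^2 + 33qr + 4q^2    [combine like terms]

By distributive law:

-4r - 20 - 4p - 16q + 7pr + 35p + 7p^2 + 28pq + 8r^2 + 40r + 8pr + 32qr + qr + 5q + pq + 4q^2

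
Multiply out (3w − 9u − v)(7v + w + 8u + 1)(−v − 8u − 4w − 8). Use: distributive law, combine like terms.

8v^2w + 109uvw − 83vw^2 − 159vw − 84uw^2 − 12w^3 − 36w^2 + 168u^2w − 108uw − 24w + 127uv^2 + 640u^2v + 585uv + 576u^3 + 648u^2 + 72u + 7v^3 + 57v^2 + 8v

(3w − 9u − v)(7v + w + 8u + 1)(−v − 8u − 4w − 8)
= (21vw + 3w^2 + 24uw + 3w − 63uv − 9uw − 72u^2 − 9u − 7v^2 − vw − 8uv − v)(−v − 8u − 4w − 8)    [distributive law]
= (20vw + 3w^2 + 15uw + 3w − 71uv − 72u^2 − 9u − 7v^2 − v)(−v − 8u − 4w − 8)    [combine like terms]
= −20v^2w − 160uvw − 80vw^2 − 160vw − 3vw^2 − 24uw^2 − 12w^3 − 24w^2 − 15uvw − 120u^2w − 60uw^2 − 120uw − 3vw − 24uw − 12w^2 − 24w + 71uv^2 + 568u^2v + 284uvw + 568uv + 72u^2v + 576u^3 + 288u^2w + 576u^2 + 9uv + 72u^2 + 36uw + 72u + 7v^3 + 56uv^2 + 28v^2w + 56v^2 + v^2 + 8uv + 4vw + 8v    [distributive law]
= 8v^2w + 109uvw − 83vw^2 − 159vw − 84uw^2 − 12w^3 − 36w^2 + 168u^2w − 108uw − 24w + 127uv^2 + 640u^2v + 585uv + 576u^3 + 648u^2 + 72u + 7v^3 + 57v^2 + 8v    [combine like terms]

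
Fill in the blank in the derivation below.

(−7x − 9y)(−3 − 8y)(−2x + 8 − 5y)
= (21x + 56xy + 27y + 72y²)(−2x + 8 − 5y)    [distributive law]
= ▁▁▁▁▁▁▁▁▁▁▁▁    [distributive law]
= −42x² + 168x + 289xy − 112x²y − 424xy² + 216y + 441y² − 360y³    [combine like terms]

By distributive law:

−42x² + 168x − 105xy − 112x²y + 448xy − 280xy² − 54xy + 216y − 135y² − 144xy² + 576y² − 360y³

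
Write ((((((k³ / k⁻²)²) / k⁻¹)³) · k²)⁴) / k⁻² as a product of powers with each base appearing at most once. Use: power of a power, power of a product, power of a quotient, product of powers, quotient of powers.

k¹⁴²

((((((k³ / k⁻²)²) / k⁻¹)³) · k²)⁴) / k⁻²
= ((((((k³ / k⁻²)²) / k⁻¹)³)⁴) · ((k²)⁴)) / k⁻²    [power of a product]
= (((((k³ / k⁻²)²) / k⁻¹)¹²) · ((k²)⁴)) / k⁻²    [power of a power]
= (((((k³ / k⁻²)²)¹²) / ((k⁻¹)¹²)) · ((k²)⁴)) / k⁻²    [power of a quotient]
= ((((k³ / k⁻²)²⁴) / ((k⁻¹)¹²)) · ((k²)⁴)) / k⁻²    [power of a power]
= (((((k³)²⁴) / ((k⁻²)²⁴)) / ((k⁻¹)¹²)) · ((k²)⁴)) / k⁻²    [power of a quotient]
= (((k⁷² / ((k⁻²)²⁴)) / ((k⁻¹)¹²)) · ((k²)⁴)) / k⁻²    [power of a power]
= (((k⁷² / k⁻⁴⁸) / ((k⁻¹)¹²)) · ((k²)⁴)) / k⁻²    [power of a power]
= ((k¹²⁰ / ((k⁻¹)¹²)) · ((k²)⁴)) / k⁻²    [quotient of powers]
= ((k¹²⁰ / k⁻¹²) · ((k²)⁴)) / k⁻²    [power of a power]
= (k¹³² · ((k²)⁴)) / k⁻²    [quotient of powers]
= (k¹³² · k⁸) / k⁻²    [power of a power]
= k¹⁴⁰ / k⁻²    [product of powers]
= k¹⁴²    [quotient of powers]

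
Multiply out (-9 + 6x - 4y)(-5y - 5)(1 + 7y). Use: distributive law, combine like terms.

(-9 + 6x - 4y)(-5y - 5)(1 + 7y)
= (45y + 45 - 30xy - 30x + 20y^2 + 20y)(1 + 7y)    [distributive law]
= (65y + 45 - 30xy - 30x + 20y^2)(1 + 7y)    [combine like terms]
= 65y + 455y^2 + 45 + 315y - 30xy - 210xy^2 - 30x - 210xy + 20y^2 + 140y^3    [distributive law]
= 380y + 475y^2 + 45 - 240xy - 210xy^2 - 30x + 140y^3    [combine like terms]

380y + 475y^2 + 45 - 240xy - 210xy^2 - 30x + 140y^3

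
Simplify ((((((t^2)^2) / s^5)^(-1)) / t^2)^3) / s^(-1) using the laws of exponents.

s^16t^(-18)

((((((t^2)^2) / s^5)^(-1)) / t^2)^3) / s^(-1)
= ((((((t^2)^2) / s^5)^(-1))^3) / ((t^2)^3)) / s^(-1)    [power of a quotient]
= (((((t^2)^2) / s^5)^(-3)) / ((t^2)^3)) / s^(-1)    [power of a power]
= (((((t^2)^2)^(-3)) / ((s^5)^(-3))) / ((t^2)^3)) / s^(-1)    [power of a quotient]
= ((((t^2)^(-6)) / ((s^5)^(-3))) / ((t^2)^3)) / s^(-1)    [power of a power]
= ((t^(-12) / ((s^5)^(-3))) / ((t^2)^3)) / s^(-1)    [power of a power]
= ((t^(-12) / s^(-15)) / ((t^2)^3)) / s^(-1)    [power of a power]
= ((t^(-12) / s^(-15)) / t^6) / s^(-1)    [power of a power]
= s^16t^(-18)    [quotient of powers; product of powers]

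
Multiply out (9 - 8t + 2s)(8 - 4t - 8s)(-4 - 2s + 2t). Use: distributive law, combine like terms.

(9 - 8t + 2s)(8 - 4t - 8s)(-4 - 2s + 2t)
= (72 - 36t - 72s - 64t + 32t² + 64st + 16s - 8st - 16s²)(-4 - 2s + 2t)    [distributive law]
= (72 - 100t - 56s + 32t² + 56st - 16s²)(-4 - 2s + 2t)    [combine like terms]
= -288 - 144s + 144t + 400t + 200st - 200t² + 224s + 112s² - 112st - 128t² - 64st² + 64t³ - 224st - 112s²t + 112st² + 64s² + 32s³ - 32s²t    [distributive law]
= -288 + 80s + 544t - 136st - 328t² + 176s² + 48st² + 64t³ - 144s²t + 32s³    [combine like terms]

-288 + 80s + 544t - 136st - 328t² + 176s² + 48st² + 64t³ - 144s²t + 32s³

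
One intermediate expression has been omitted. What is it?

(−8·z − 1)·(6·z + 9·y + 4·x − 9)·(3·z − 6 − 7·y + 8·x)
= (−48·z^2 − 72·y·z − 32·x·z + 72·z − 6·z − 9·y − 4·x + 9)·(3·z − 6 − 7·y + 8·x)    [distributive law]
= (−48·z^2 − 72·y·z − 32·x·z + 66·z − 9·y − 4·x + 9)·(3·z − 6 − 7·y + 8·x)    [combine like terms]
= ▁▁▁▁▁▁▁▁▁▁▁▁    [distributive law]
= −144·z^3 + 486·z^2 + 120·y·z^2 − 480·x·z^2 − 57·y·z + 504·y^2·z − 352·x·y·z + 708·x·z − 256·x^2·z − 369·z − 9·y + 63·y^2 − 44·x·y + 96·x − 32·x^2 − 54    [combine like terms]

After distributive law, the bracketed line is:

−144·z^3 + 288·z^2 + 336·y·z^2 − 384·x·z^2 − 216·y·z^2 + 432·y·z + 504·y^2·z − 576·x·y·z − 96·x·z^2 + 192·x·z + 224·x·y·z − 256·x^2·z + 198·z^2 − 396·z − 462·y·z + 528·x·z − 27·y·z + 54·y + 63·y^2 − 72·x·y − 12·x·z + 24·x + 28·x·y − 32·x^2 + 27·z − 54 − 63·y + 72·x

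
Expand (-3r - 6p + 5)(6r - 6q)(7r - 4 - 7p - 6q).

(-3r - 6p + 5)(6r - 6q)(7r - 4 - 7p - 6q)
= (-18r^2 + 18qr - 36pr + 36pq + 30r - 30q)(7r - 4 - 7p - 6q)    [distributive law]
= -126r^3 + 72r^2 + 126pr^2 + 108qr^2 + 126qr^2 - 72qr - 126pqr - 108q^2r - 252pr^2 + 144pr + 252p^2r + 216pqr + 252pqr - 144pq - 252p^2q - 216pq^2 + 210r^2 - 120r - 210pr - 180qr - 210qr + 120q + 210pq + 180q^2    [distributive law]
= -126r^3 + 282r^2 - 126pr^2 + 234qr^2 - 462qr + 342pqr - 108q^2r - 66pr + 252p^2r + 66pq - 252p^2q - 216pq^2 - 120r + 120q + 180q^2    [combine like terms]

-126r^3 + 282r^2 - 126pr^2 + 234qr^2 - 462qr + 342pqr - 108q^2r - 66pr + 252p^2r + 66pq - 252p^2q - 216pq^2 - 120r + 120q + 180q^2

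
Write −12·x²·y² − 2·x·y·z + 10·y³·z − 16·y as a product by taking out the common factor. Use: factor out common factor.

−12·x²·y² − 2·x·y·z + 10·y³·z − 16·y
= 2(−6·x²·y² − x·y·z + 5·y³·z − 8·y)    [factor out 2]
= 2·y(−6·x²·y − x·z + 5·y²·z − 8)    [factor out y]

2·y(−6·x²·y − x·z + 5·y²·z − 8)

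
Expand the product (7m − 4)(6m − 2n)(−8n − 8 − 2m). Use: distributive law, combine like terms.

−308m^2n − 288m^2 − 84m^3 + 112mn^2 + 288mn + 192m − 64n^2 − 64n

(7m − 4)(6m − 2n)(−8n − 8 − 2m)
= (42m^2 − 14mn − 24m + 8n)(−8n − 8 − 2m)    [distributive law]
= −336m^2n − 336m^2 − 84m^3 + 112mn^2 + 112mn + 28m^2n + 192mn + 192m + 48m^2 − 64n^2 − 64n − 16mn    [distributive law]
= −308m^2n − 288m^2 − 84m^3 + 112mn^2 + 288mn + 192m − 64n^2 − 64n    [combine like terms]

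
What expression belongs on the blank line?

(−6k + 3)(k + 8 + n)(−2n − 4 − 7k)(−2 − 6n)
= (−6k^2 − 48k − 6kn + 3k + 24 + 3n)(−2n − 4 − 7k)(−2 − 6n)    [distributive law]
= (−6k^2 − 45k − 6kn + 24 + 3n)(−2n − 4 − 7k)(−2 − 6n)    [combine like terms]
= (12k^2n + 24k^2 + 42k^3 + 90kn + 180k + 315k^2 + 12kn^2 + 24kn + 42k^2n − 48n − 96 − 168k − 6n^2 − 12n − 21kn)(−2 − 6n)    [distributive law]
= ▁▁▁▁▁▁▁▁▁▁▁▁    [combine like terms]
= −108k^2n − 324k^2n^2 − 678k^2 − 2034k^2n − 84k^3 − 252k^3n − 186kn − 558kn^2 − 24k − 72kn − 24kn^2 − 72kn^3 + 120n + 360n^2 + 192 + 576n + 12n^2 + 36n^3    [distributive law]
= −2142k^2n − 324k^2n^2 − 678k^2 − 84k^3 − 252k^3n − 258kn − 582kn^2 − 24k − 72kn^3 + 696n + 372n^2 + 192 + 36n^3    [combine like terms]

Applying combine like terms to the line above:

(54k^2n + 339k^2 + 42k^3 + 93kn + 12k + 12kn^2 − 60n − 96 − 6n^2)(−2 − 6n)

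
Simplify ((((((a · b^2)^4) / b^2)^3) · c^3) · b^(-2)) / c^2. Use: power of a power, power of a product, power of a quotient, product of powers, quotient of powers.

a^12b^16c

((((((a · b^2)^4) / b^2)^3) · c^3) · b^(-2)) / c^2
= ((((((a · b^2)^4)^3) / ((b^2)^3)) · c^3) · b^(-2)) / c^2    [power of a quotient]
= (((((a · b^2)^12) / ((b^2)^3)) · c^3) · b^(-2)) / c^2    [power of a power]
= (((((a^12) · ((b^2)^12)) / ((b^2)^3)) · c^3) · b^(-2)) / c^2    [power of a product]
= ((((a^12 · b^24) / ((b^2)^3)) · c^3) · b^(-2)) / c^2    [power of a power]
= ((((a^12 · b^24) / b^6) · c^3) · b^(-2)) / c^2    [power of a power]
= a^12b^16c    [quotient of powers; product of powers]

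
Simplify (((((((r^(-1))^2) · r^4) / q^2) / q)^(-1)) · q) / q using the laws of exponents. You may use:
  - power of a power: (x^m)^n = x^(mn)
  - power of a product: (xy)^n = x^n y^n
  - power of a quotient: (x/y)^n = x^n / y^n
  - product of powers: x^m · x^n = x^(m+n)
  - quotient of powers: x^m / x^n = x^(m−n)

q^3·r^(-2)

(((((((r^(-1))^2) · r^4) / q^2) / q)^(-1)) · q) / q
= (((((((r^(-1))^2) · r^4) / q^2)^(-1)) / (q^(-1))) · q) / q    [power of a quotient]
= (((((((r^(-1))^2) · r^4)^(-1)) / ((q^2)^(-1))) / (q^(-1))) · q) / q    [power of a quotient]
= (((((((r^(-1))^2)^(-1)) · ((r^4)^(-1))) / ((q^2)^(-1))) / (q^(-1))) · q) / q    [power of a product]
= ((((((r^(-1))^(-2)) · ((r^4)^(-1))) / ((q^2)^(-1))) / (q^(-1))) · q) / q    [power of a power]
= ((((r^2 · ((r^4)^(-1))) / ((q^2)^(-1))) / (q^(-1))) · q) / q    [power of a power]
= ((((r^2 · r^(-4)) / ((q^2)^(-1))) / (q^(-1))) · q) / q    [power of a power]
= (((r^(-2) / ((q^2)^(-1))) / (q^(-1))) · q) / q    [product of powers]
= (((r^(-2) / q^(-2)) / (q^(-1))) · q) / q    [power of a power]
= q^3·r^(-2)    [quotient of powers; product of powers]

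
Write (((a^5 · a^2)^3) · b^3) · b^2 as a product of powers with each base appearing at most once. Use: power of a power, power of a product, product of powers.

a^21b^5

(((a^5 · a^2)^3) · b^3) · b^2
= ((((a^5)^3) · ((a^2)^3)) · b^3) · b^2    [power of a product]
= ((a^15 · ((a^2)^3)) · b^3) · b^2    [power of a power]
= ((a^15 · a^6) · b^3) · b^2    [power of a power]
= (a^21 · b^3) · b^2    [product of powers]
= a^21b^5    [product of powers]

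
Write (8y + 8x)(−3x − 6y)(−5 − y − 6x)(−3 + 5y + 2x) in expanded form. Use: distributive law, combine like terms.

(8y + 8x)(−3x − 6y)(−5 − y − 6x)(−3 + 5y + 2x)
= (−24xy − 48y^2 − 24x^2 − 48xy)(−5 − y − 6x)(−3 + 5y + 2x)    [distributive law]
= (−72xy − 48y^2 − 24x^2)(−5 − y − 6x)(−3 + 5y + 2x)    [combine like terms]
= (360xy + 72xy^2 + 432x^2y + 240y^2 + 48y^3 + 288xy^2 + 120x^2 + 24x^2y + 144x^3)(−3 + 5y + 2x)    [distributive law]
= (360xy + 360xy^2 + 456x^2y + 240y^2 + 48y^3 + 120x^2 + 144x^3)(−3 + 5y + 2x)    [combine like terms]
= −1080xy + 1800xy^2 + 720x^2y − 1080xy^2 + 1800xy^3 + 720x^2y^2 − 1368x^2y + 2280x^2y^2 + 912x^3y − 720y^2 + 1200y^3 + 480xy^2 − 144y^3 + 240y^4 + 96xy^3 − 360x^2 + 600x^2y + 240x^3 − 432x^3 + 720x^3y + 288x^4    [distributive law]
= −1080xy + 1200xy^2 − 48x^2y + 1896xy^3 + 3000x^2y^2 + 1632x^3y − 720y^2 + 1056y^3 + 240y^4 − 360x^2 − 192x^3 + 288x^4    [combine like terms]

−1080xy + 1200xy^2 − 48x^2y + 1896xy^3 + 3000x^2y^2 + 1632x^3y − 720y^2 + 1056y^3 + 240y^4 − 360x^2 − 192x^3 + 288x^4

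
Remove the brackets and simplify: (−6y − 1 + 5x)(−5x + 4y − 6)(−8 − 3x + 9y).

(−6y − 1 + 5x)(−5x + 4y − 6)(−8 − 3x + 9y)
= (30xy − 24y² + 36y + 5x − 4y + 6 − 25x² + 20xy − 30x)(−8 − 3x + 9y)    [distributive law]
= (50xy − 24y² + 32y − 25x + 6 − 25x²)(−8 − 3x + 9y)    [combine like terms]
= −400xy − 150x²y + 450xy² + 192y² + 72xy² − 216y³ − 256y − 96xy + 288y² + 200x + 75x² − 225xy − 48 − 18x + 54y + 200x² + 75x³ − 225x²y    [distributive law]
= −721xy − 375x²y + 522xy² + 480y² − 216y³ − 202y + 182x + 275x² − 48 + 75x³    [combine like terms]

−721xy − 375x²y + 522xy² + 480y² − 216y³ − 202y + 182x + 275x² − 48 + 75x³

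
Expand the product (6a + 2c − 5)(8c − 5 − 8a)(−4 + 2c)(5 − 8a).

(6a + 2c − 5)(8c − 5 − 8a)(−4 + 2c)(5 − 8a)
= (48ac − 30a − 48a² + 16c² − 10c − 16ac − 40c + 25 + 40a)(−4 + 2c)(5 − 8a)    [distributive law]
= (32ac + 10a − 48a² + 16c² − 50c + 25)(−4 + 2c)(5 − 8a)    [combine like terms]
= (−128ac + 64ac² − 40a + 20ac + 192a² − 96a²c − 64c² + 32c³ + 200c − 100c² − 100 + 50c)(5 − 8a)    [distributive law]
= (−108ac + 64ac² − 40a + 192a² − 96a²c − 164c² + 32c³ + 250c − 100)(5 − 8a)    [combine like terms]
= −540ac + 864a²c + 320ac² − 512a²c² − 200a + 320a² + 960a² − 1536a³ − 480a²c + 768a³c − 820c² + 1312ac² + 160c³ − 256ac³ + 1250c − 2000ac − 500 + 800a    [distributive law]
= −2540ac + 384a²c + 1632ac² − 512a²c² + 600a + 1280a² − 1536a³ + 768a³c − 820c² + 160c³ − 256ac³ + 1250c − 500    [combine like terms]

−2540ac + 384a²c + 1632ac² − 512a²c² + 600a + 1280a² − 1536a³ + 768a³c − 820c² + 160c³ − 256ac³ + 1250c − 500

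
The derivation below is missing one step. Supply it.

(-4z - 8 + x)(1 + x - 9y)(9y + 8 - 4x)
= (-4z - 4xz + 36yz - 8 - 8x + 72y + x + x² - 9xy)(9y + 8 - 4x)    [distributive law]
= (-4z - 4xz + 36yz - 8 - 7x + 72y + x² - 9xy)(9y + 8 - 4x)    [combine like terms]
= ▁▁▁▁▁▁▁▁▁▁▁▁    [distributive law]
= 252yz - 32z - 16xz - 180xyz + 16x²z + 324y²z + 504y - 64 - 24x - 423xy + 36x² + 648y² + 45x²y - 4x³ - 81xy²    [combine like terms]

By distributive law:

-36yz - 32z + 16xz - 36xyz - 32xz + 16x²z + 324y²z + 288yz - 144xyz - 72y - 64 + 32x - 63xy - 56x + 28x² + 648y² + 576y - 288xy + 9x²y + 8x² - 4x³ - 81xy² - 72xy + 36x²y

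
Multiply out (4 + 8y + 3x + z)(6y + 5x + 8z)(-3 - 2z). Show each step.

-72y - 258yz - 60x - 127xz - 96z - 88z^2 - 144y^2 - 96y^2z - 174xy - 116xyz - 140yz^2 - 45x^2 - 30x^2z - 58xz^2 - 16z^3

(4 + 8y + 3x + z)(6y + 5x + 8z)(-3 - 2z)
= (24y + 20x + 32z + 48y^2 + 40xy + 64yz + 18xy + 15x^2 + 24xz + 6yz + 5xz + 8z^2)(-3 - 2z)    [distributive law]
= (24y + 20x + 32z + 48y^2 + 58xy + 70yz + 15x^2 + 29xz + 8z^2)(-3 - 2z)    [combine like terms]
= -72y - 48yz - 60x - 40xz - 96z - 64z^2 - 144y^2 - 96y^2z - 174xy - 116xyz - 210yz - 140yz^2 - 45x^2 - 30x^2z - 87xz - 58xz^2 - 24z^2 - 16z^3    [distributive law]
= -72y - 258yz - 60x - 127xz - 96z - 88z^2 - 144y^2 - 96y^2z - 174xy - 116xyz - 140yz^2 - 45x^2 - 30x^2z - 58xz^2 - 16z^3    [combine like terms]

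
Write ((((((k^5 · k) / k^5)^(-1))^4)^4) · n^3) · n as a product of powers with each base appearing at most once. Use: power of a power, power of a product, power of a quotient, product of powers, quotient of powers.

((((((k^5 · k) / k^5)^(-1))^4)^4) · n^3) · n
= (((((k^5 · k) / k^5)^(-1))^16) · n^3) · n    [power of a power]
= ((((k^5 · k) / k^5)^(-16)) · n^3) · n    [power of a power]
= ((((k^5 · k)^(-16)) / ((k^5)^(-16))) · n^3) · n    [power of a quotient]
= (((((k^5)^(-16)) · (k^(-16))) / ((k^5)^(-16))) · n^3) · n    [power of a product]
= (((k^(-80) · (k^(-16))) / ((k^5)^(-16))) · n^3) · n    [power of a power]
= ((k^(-96) / ((k^5)^(-16))) · n^3) · n    [product of powers]
= ((k^(-96) / k^(-80)) · n^3) · n    [power of a power]
= (k^(-16) · n^3) · n    [quotient of powers]
= k^(-16)n^4    [product of powers]

k^(-16)n^4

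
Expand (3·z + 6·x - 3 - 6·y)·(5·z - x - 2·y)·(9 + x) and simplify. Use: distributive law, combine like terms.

(3·z + 6·x - 3 - 6·y)·(5·z - x - 2·y)·(9 + x)
= (15·z^2 - 3·x·z - 6·y·z + 30·x·z - 6·x^2 - 12·x·y - 15·z + 3·x + 6·y - 30·y·z + 6·x·y + 12·y^2)·(9 + x)    [distributive law]
= (15·z^2 + 27·x·z - 36·y·z - 6·x^2 - 6·x·y - 15·z + 3·x + 6·y + 12·y^2)·(9 + x)    [combine like terms]
= 135·z^2 + 15·x·z^2 + 243·x·z + 27·x^2·z - 324·y·z - 36·x·y·z - 54·x^2 - 6·x^3 - 54·x·y - 6·x^2·y - 135·z - 15·x·z + 27·x + 3·x^2 + 54·y + 6·x·y + 108·y^2 + 12·x·y^2    [distributive law]
= 135·z^2 + 15·x·z^2 + 228·x·z + 27·x^2·z - 324·y·z - 36·x·y·z - 51·x^2 - 6·x^3 - 48·x·y - 6·x^2·y - 135·z + 27·x + 54·y + 108·y^2 + 12·x·y^2    [combine like terms]

135·z^2 + 15·x·z^2 + 228·x·z + 27·x^2·z - 324·y·z - 36·x·y·z - 51·x^2 - 6·x^3 - 48·x·y - 6·x^2·y - 135·z + 27·x + 54·y + 108·y^2 + 12·x·y^2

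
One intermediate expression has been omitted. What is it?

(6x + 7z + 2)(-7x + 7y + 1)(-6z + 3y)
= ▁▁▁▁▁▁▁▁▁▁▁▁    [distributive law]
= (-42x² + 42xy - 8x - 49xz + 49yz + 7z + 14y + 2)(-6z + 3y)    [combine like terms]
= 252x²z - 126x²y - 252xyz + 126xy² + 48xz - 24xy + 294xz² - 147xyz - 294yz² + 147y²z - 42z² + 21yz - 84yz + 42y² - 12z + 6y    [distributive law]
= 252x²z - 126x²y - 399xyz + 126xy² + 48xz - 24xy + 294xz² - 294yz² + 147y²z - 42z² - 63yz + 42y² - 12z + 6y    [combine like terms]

After distributive law, the bracketed line is:

(-42x² + 42xy + 6x - 49xz + 49yz + 7z - 14x + 14y + 2)(-6z + 3y)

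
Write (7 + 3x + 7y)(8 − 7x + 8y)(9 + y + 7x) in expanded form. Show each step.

(7 + 3x + 7y)(8 − 7x + 8y)(9 + y + 7x)
= (56 − 49x + 56y + 24x − 21x² + 24xy + 56y − 49xy + 56y²)(9 + y + 7x)    [distributive law]
= (56 − 25x + 112y − 21x² − 25xy + 56y²)(9 + y + 7x)    [combine like terms]
= 504 + 56y + 392x − 225x − 25xy − 175x² + 1008y + 112y² + 784xy − 189x² − 21x²y − 147x³ − 225xy − 25xy² − 175x²y + 504y² + 56y³ + 392xy²    [distributive law]
= 504 + 1064y + 167x + 534xy − 364x² + 616y² − 196x²y − 147x³ + 367xy² + 56y³    [combine like terms]

504 + 1064y + 167x + 534xy − 364x² + 616y² − 196x²y − 147x³ + 367xy² + 56y³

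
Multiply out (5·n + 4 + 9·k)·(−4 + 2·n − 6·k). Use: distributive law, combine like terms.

−12·n + 10·n^2 − 12·k·n − 16 − 60·k − 54·k^2

(5·n + 4 + 9·k)·(−4 + 2·n − 6·k)
= −20·n + 10·n^2 − 30·k·n − 16 + 8·n − 24·k − 36·k + 18·k·n − 54·k^2    [distributive law]
= −12·n + 10·n^2 − 12·k·n − 16 − 60·k − 54·k^2    [combine like terms]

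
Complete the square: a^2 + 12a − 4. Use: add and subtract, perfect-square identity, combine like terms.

a^2 + 12a − 4
= a^2 + 12a + 36 − 36 − 4    [add and subtract 36]
= (a + 6)^2 − 36 − 4    [perfect-square identity]
= (a + 6)^2 − 40    [combine constants]

(a + 6)^2 − 40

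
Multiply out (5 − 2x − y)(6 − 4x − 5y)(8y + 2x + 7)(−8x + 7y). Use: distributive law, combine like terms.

−1332xy + 161y^2 + 1312x^2 − 1680x + 1470y + 1704x^2y + 164xy^2 + 64x^3 − 1491y^3 − 624x^3y − 332x^2y^2 − 128x^4 + 534xy^3 + 280y^4

(5 − 2x − y)(6 − 4x − 5y)(8y + 2x + 7)(−8x + 7y)
= (30 − 20x − 25y − 12x + 8x^2 + 10xy − 6y + 4xy + 5y^2)(8y + 2x + 7)(−8x + 7y)    [distributive law]
= (30 − 32x − 31y + 8x^2 + 14xy + 5y^2)(8y + 2x + 7)(−8x + 7y)    [combine like terms]
= (240y + 60x + 210 − 256xy − 64x^2 − 224x − 248y^2 − 62xy − 217y + 64x^2y + 16x^3 + 56x^2 + 112xy^2 + 28x^2y + 98xy + 40y^3 + 10xy^2 + 35y^2)(−8x + 7y)    [distributive law]
= (23y − 164x + 210 − 220xy − 8x^2 − 213y^2 + 92x^2y + 16x^3 + 122xy^2 + 40y^3)(−8x + 7y)    [combine like terms]
= −184xy + 161y^2 + 1312x^2 − 1148xy − 1680x + 1470y + 1760x^2y − 1540xy^2 + 64x^3 − 56x^2y + 1704xy^2 − 1491y^3 − 736x^3y + 644x^2y^2 − 128x^4 + 112x^3y − 976x^2y^2 + 854xy^3 − 320xy^3 + 280y^4    [distributive law]
= −1332xy + 161y^2 + 1312x^2 − 1680x + 1470y + 1704x^2y + 164xy^2 + 64x^3 − 1491y^3 − 624x^3y − 332x^2y^2 − 128x^4 + 534xy^3 + 280y^4    [combine like terms]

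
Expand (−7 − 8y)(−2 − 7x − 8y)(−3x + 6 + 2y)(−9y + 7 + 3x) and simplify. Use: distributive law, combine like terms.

(−7 − 8y)(−2 − 7x − 8y)(−3x + 6 + 2y)(−9y + 7 + 3x)
= (14 + 49x + 56y + 16y + 56xy + 64y^2)(−3x + 6 + 2y)(−9y + 7 + 3x)    [distributive law]
= (14 + 49x + 72y + 56xy + 64y^2)(−3x + 6 + 2y)(−9y + 7 + 3x)    [combine like terms]
= (−42x + 84 + 28y − 147x^2 + 294x + 98xy − 216xy + 432y + 144y^2 − 168x^2y + 336xy + 112xy^2 − 192xy^2 + 384y^2 + 128y^3)(−9y + 7 + 3x)    [distributive law]
= (252x + 84 + 460y − 147x^2 + 218xy + 528y^2 − 168x^2y − 80xy^2 + 128y^3)(−9y + 7 + 3x)    [combine like terms]
= −2268xy + 1764x + 756x^2 − 756y + 588 + 252x − 4140y^2 + 3220y + 1380xy + 1323x^2y − 1029x^2 − 441x^3 − 1962xy^2 + 1526xy + 654x^2y − 4752y^3 + 3696y^2 + 1584xy^2 + 1512x^2y^2 − 1176x^2y − 504x^3y + 720xy^3 − 560xy^2 − 240x^2y^2 − 1152y^4 + 896y^3 + 384xy^3    [distributive law]
= 638xy + 2016x − 273x^2 + 2464y + 588 − 444y^2 + 801x^2y − 441x^3 − 938xy^2 − 3856y^3 + 1272x^2y^2 − 504x^3y + 1104xy^3 − 1152y^4    [combine like terms]

638xy + 2016x − 273x^2 + 2464y + 588 − 444y^2 + 801x^2y − 441x^3 − 938xy^2 − 3856y^3 + 1272x^2y^2 − 504x^3y + 1104xy^3 − 1152y^4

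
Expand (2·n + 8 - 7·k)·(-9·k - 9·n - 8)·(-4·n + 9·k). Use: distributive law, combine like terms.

(2·n + 8 - 7·k)·(-9·k - 9·n - 8)·(-4·n + 9·k)
= (-18·k·n - 18·n^2 - 16·n - 72·k - 72·n - 64 + 63·k^2 + 63·k·n + 56·k)·(-4·n + 9·k)    [distributive law]
= (45·k·n - 18·n^2 - 88·n - 16·k - 64 + 63·k^2)·(-4·n + 9·k)    [combine like terms]
= -180·k·n^2 + 405·k^2·n + 72·n^3 - 162·k·n^2 + 352·n^2 - 792·k·n + 64·k·n - 144·k^2 + 256·n - 576·k - 252·k^2·n + 567·k^3    [distributive law]
= -342·k·n^2 + 153·k^2·n + 72·n^3 + 352·n^2 - 728·k·n - 144·k^2 + 256·n - 576·k + 567·k^3    [combine like terms]

-342·k·n^2 + 153·k^2·n + 72·n^3 + 352·n^2 - 728·k·n - 144·k^2 + 256·n - 576·k + 567·k^3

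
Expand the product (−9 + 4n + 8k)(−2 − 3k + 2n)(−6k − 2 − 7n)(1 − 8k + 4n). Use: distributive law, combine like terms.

(−9 + 4n + 8k)(−2 − 3k + 2n)(−6k − 2 − 7n)(1 − 8k + 4n)
= (18 + 27k − 18n − 8n − 12kn + 8n² − 16k − 24k² + 16kn)(−6k − 2 − 7n)(1 − 8k + 4n)    [distributive law]
= (18 + 11k − 26n + 4kn + 8n² − 24k²)(−6k − 2 − 7n)(1 − 8k + 4n)    [combine like terms]
= (−108k − 36 − 126n − 66k² − 22k − 77kn + 156kn + 52n + 182n² − 24k²n − 8kn − 28kn² − 48kn² − 16n² − 56n³ + 144k³ + 48k² + 168k²n)(1 − 8k + 4n)    [distributive law]
= (−130k − 36 − 74n − 18k² + 71kn + 166n² + 144k²n − 76kn² − 56n³ + 144k³)(1 − 8k + 4n)    [combine like terms]
= −130k + 1040k² − 520kn − 36 + 288k − 144n − 74n + 592kn − 296n² − 18k² + 144k³ − 72k²n + 71kn − 568k²n + 284kn² + 166n² − 1328kn² + 664n³ + 144k²n − 1152k³n + 576k²n² − 76kn² + 608k²n² − 304kn³ − 56n³ + 448kn³ − 224n⁴ + 144k³ − 1152k⁴ + 576k³n    [distributive law]
= 158k + 1022k² + 143kn − 36 − 218n − 130n² + 288k³ − 496k²n − 1120kn² + 608n³ − 576k³n + 1184k²n² + 144kn³ − 224n⁴ − 1152k⁴    [combine like terms]

158k + 1022k² + 143kn − 36 − 218n − 130n² + 288k³ − 496k²n − 1120kn² + 608n³ − 576k³n + 1184k²n² + 144kn³ − 224n⁴ − 1152k⁴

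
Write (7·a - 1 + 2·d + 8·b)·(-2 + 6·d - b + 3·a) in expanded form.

-17·a + 48·a·d + 17·a·b + 21·a^2 + 2 - 10·d - 15·b + 12·d^2 + 46·b·d - 8·b^2

(7·a - 1 + 2·d + 8·b)·(-2 + 6·d - b + 3·a)
= -14·a + 42·a·d - 7·a·b + 21·a^2 + 2 - 6·d + b - 3·a - 4·d + 12·d^2 - 2·b·d + 6·a·d - 16·b + 48·b·d - 8·b^2 + 24·a·b    [distributive law]
= -17·a + 48·a·d + 17·a·b + 21·a^2 + 2 - 10·d - 15·b + 12·d^2 + 46·b·d - 8·b^2    [combine like terms]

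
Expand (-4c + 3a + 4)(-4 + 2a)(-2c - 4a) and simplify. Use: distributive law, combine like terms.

(-4c + 3a + 4)(-4 + 2a)(-2c - 4a)
= (16c - 8ac - 12a + 6a^2 - 16 + 8a)(-2c - 4a)    [distributive law]
= (16c - 8ac - 4a + 6a^2 - 16)(-2c - 4a)    [combine like terms]
= -32c^2 - 64ac + 16ac^2 + 32a^2c + 8ac + 16a^2 - 12a^2c - 24a^3 + 32c + 64a    [distributive law]
= -32c^2 - 56ac + 16ac^2 + 20a^2c + 16a^2 - 24a^3 + 32c + 64a    [combine like terms]

-32c^2 - 56ac + 16ac^2 + 20a^2c + 16a^2 - 24a^3 + 32c + 64a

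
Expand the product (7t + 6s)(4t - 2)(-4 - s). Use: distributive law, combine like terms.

(7t + 6s)(4t - 2)(-4 - s)
= (28t² - 14t + 24st - 12s)(-4 - s)    [distributive law]
= -112t² - 28st² + 56t + 14st - 96st - 24s²t + 48s + 12s²    [distributive law]
= -112t² - 28st² + 56t - 82st - 24s²t + 48s + 12s²    [combine like terms]

-112t² - 28st² + 56t - 82st - 24s²t + 48s + 12s²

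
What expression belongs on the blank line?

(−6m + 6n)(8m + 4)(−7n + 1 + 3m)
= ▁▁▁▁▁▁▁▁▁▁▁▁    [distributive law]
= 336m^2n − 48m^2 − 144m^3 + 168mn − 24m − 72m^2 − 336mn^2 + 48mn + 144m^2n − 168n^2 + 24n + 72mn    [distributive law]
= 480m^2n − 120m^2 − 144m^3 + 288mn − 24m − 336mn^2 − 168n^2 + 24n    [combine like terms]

By distributive law:

(−48m^2 − 24m + 48mn + 24n)(−7n + 1 + 3m)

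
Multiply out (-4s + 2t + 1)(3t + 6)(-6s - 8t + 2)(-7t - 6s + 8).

-864s^2t^2 - 432s^3t - 900s^2t - 132st^3 + 582st^2 + 1320st - 864s^3 + 1656s^2 - 744s + 336t^4 + 372t^3 - 738t^2 - 228t + 96

(-4s + 2t + 1)(3t + 6)(-6s - 8t + 2)(-7t - 6s + 8)
= (-12st - 24s + 6t^2 + 12t + 3t + 6)(-6s - 8t + 2)(-7t - 6s + 8)    [distributive law]
= (-12st - 24s + 6t^2 + 15t + 6)(-6s - 8t + 2)(-7t - 6s + 8)    [combine like terms]
= (72s^2t + 96st^2 - 24st + 144s^2 + 192st - 48s - 36st^2 - 48t^3 + 12t^2 - 90st - 120t^2 + 30t - 36s - 48t + 12)(-7t - 6s + 8)    [distributive law]
= (72s^2t + 60st^2 + 78st + 144s^2 - 84s - 48t^3 - 108t^2 - 18t + 12)(-7t - 6s + 8)    [combine like terms]
= -504s^2t^2 - 432s^3t + 576s^2t - 420st^3 - 360s^2t^2 + 480st^2 - 546st^2 - 468s^2t + 624st - 1008s^2t - 864s^3 + 1152s^2 + 588st + 504s^2 - 672s + 336t^4 + 288st^3 - 384t^3 + 756t^3 + 648st^2 - 864t^2 + 126t^2 + 108st - 144t - 84t - 72s + 96    [distributive law]
= -864s^2t^2 - 432s^3t - 900s^2t - 132st^3 + 582st^2 + 1320st - 864s^3 + 1656s^2 - 744s + 336t^4 + 372t^3 - 738t^2 - 228t + 96    [combine like terms]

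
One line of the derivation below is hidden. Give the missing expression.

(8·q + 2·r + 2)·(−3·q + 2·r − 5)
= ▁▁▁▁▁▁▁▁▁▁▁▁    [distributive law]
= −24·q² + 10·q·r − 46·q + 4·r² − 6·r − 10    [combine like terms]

Applying distributive law to the line above:

−24·q² + 16·q·r − 40·q − 6·q·r + 4·r² − 10·r − 6·q + 4·r − 10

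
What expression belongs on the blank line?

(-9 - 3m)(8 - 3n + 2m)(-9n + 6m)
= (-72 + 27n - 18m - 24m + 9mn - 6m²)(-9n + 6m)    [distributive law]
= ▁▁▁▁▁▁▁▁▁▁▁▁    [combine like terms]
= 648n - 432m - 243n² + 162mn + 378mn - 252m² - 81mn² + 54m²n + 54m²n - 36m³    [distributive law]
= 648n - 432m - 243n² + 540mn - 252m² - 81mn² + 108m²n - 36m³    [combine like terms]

After combine like terms, the bracketed line is:

(-72 + 27n - 42m + 9mn - 6m²)(-9n + 6m)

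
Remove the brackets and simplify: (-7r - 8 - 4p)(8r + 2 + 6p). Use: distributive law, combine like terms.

-56r^2 - 78r - 74pr - 16 - 56p - 24p^2

(-7r - 8 - 4p)(8r + 2 + 6p)
= -56r^2 - 14r - 42pr - 64r - 16 - 48p - 32pr - 8p - 24p^2    [distributive law]
= -56r^2 - 78r - 74pr - 16 - 56p - 24p^2    [combine like terms]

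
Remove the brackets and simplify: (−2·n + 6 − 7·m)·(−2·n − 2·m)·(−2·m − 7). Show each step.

(−2·n + 6 − 7·m)·(−2·n − 2·m)·(−2·m − 7)
= (4·n² + 4·m·n − 12·n − 12·m + 14·m·n + 14·m²)·(−2·m − 7)    [distributive law]
= (4·n² + 18·m·n − 12·n − 12·m + 14·m²)·(−2·m − 7)    [combine like terms]
= −8·m·n² − 28·n² − 36·m²·n − 126·m·n + 24·m·n + 84·n + 24·m² + 84·m − 28·m³ − 98·m²    [distributive law]
= −8·m·n² − 28·n² − 36·m²·n − 102·m·n + 84·n − 74·m² + 84·m − 28·m³    [combine like terms]

−8·m·n² − 28·n² − 36·m²·n − 102·m·n + 84·n − 74·m² + 84·m − 28·m³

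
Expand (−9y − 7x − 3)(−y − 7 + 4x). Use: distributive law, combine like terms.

9y^2 + 66y − 29xy + 37x − 28x^2 + 21

(−9y − 7x − 3)(−y − 7 + 4x)
= 9y^2 + 63y − 36xy + 7xy + 49x − 28x^2 + 3y + 21 − 12x    [distributive law]
= 9y^2 + 66y − 29xy + 37x − 28x^2 + 21    [combine like terms]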